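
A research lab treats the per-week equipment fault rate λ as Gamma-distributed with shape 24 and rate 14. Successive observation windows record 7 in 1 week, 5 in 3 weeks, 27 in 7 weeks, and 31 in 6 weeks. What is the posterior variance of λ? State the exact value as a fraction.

94/961

Total count: 7 + 5 + 27 + 31 = 70.
Total exposure: 1 + 3 + 7 + 6 = 17 weeks.
The Gamma prior is conjugate for the Poisson rate, so λ | data ~ Gamma(24+70, 14+17) = Gamma(94, 31).
Posterior variance = α'/β'² = 94/961.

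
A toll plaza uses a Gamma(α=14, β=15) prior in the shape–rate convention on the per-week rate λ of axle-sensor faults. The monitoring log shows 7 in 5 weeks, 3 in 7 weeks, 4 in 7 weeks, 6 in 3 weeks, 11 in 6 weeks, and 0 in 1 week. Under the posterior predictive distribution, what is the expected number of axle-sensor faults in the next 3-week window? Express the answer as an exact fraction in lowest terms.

Total count: 7 + 3 + 4 + 6 + 11 + 0 = 31.
Total exposure: 5 + 7 + 7 + 3 + 6 + 1 = 29 weeks.
Conjugate update: add total count to the shape and total exposure to the rate, giving Gamma(45, 44).
Predictive mean over a 3-week window = T·E[λ|data] = 3·45/44 = 135/44.

135/44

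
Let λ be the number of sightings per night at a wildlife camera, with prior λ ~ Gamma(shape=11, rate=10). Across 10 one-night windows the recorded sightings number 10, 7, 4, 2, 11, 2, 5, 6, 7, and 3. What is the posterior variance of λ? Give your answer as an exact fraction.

17/100

Total count: 10 + 7 + 4 + 2 + 11 + 2 + 5 + 6 + 7 + 3 = 57.
Total exposure: 10 nights.
Posterior: α' = 11 + 57 = 68, β' = 10 + 10 = 20.
Posterior variance = α'/β'² = 68/400 = 17/100.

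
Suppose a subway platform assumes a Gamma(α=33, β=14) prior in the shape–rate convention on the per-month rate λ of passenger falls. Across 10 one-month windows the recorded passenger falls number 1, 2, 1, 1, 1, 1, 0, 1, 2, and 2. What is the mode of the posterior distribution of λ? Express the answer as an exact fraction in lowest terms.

11/6

Total count: 1 + 2 + 1 + 1 + 1 + 1 + 0 + 1 + 2 + 2 = 12.
Total exposure: 10 months.
By Gamma–Poisson conjugacy, the posterior is Gamma(α + Σx, β + Σt) = Gamma(33 + 12, 14 + 10) = Gamma(45, 24).
Posterior mode = (α'−1)/β' = 44/24 = 11/6.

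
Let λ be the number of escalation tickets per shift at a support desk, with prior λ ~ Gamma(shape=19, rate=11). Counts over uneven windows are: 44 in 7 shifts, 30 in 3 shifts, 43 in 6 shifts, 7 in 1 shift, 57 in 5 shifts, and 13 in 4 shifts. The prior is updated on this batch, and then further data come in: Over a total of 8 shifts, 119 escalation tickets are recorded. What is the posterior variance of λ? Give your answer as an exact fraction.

332/2025

Total count: 44 + 30 + 43 + 7 + 57 + 13 = 194.
Total exposure: 7 + 3 + 6 + 1 + 5 + 4 = 26 shifts.
After the first batch: Gamma(19 + 194, 11 + 26) = Gamma(213, 37).
Total count 119 over total exposure 8 shifts.
After the second batch: Gamma(213 + 119, 37 + 8) = Gamma(332, 45).
Posterior variance = α'/β'² = 332/2025.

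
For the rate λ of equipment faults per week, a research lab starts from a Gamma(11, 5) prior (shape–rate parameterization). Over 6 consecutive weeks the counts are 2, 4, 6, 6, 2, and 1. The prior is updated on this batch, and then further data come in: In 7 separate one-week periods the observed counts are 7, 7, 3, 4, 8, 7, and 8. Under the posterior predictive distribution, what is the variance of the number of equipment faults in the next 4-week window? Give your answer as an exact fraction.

Total count: 2 + 4 + 6 + 6 + 2 + 1 = 21.
Total exposure: 6 weeks.
After the first batch: Gamma(11 + 21, 5 + 6) = Gamma(32, 11).
Total count: 7 + 7 + 3 + 4 + 8 + 7 + 8 = 44.
Total exposure: 7 weeks.
After the second batch: Gamma(32 + 44, 11 + 7) = Gamma(76, 18).
The posterior predictive for a window of length T is Negative Binomial with variance T·α'·(β'+T)/β'² = 4·76·22/324 = 1672/81.

1672/81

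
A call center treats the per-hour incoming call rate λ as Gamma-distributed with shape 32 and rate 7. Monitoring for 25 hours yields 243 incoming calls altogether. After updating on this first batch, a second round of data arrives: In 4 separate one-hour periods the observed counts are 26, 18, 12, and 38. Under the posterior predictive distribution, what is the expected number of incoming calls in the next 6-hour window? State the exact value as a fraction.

123/2

Total count 243 over total exposure 25 hours.
After the first batch: Gamma(32 + 243, 7 + 25) = Gamma(275, 32).
Total count: 26 + 18 + 12 + 38 = 94.
Total exposure: 4 hours.
After the second batch: Gamma(275 + 94, 32 + 4) = Gamma(369, 36).
Predictive mean over a 6-hour window = T·E[λ|data] = 6·369/36 = 123/2.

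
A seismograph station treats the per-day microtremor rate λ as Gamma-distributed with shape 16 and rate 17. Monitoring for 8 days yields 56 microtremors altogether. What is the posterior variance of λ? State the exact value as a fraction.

Total count 56 over total exposure 8 days.
Conjugate update: add total count to the shape and total exposure to the rate, giving Gamma(72, 25).
Posterior variance = α'/β'² = 72/625.

72/625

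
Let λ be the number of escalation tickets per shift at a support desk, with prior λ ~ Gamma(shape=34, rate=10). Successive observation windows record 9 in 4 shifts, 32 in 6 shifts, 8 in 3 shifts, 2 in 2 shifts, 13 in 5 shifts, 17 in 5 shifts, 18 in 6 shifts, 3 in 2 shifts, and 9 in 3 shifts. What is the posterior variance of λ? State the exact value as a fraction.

145/2116

Total count: 9 + 32 + 8 + 2 + 13 + 17 + 18 + 3 + 9 = 111.
Total exposure: 4 + 6 + 3 + 2 + 5 + 5 + 6 + 2 + 3 = 36 shifts.
The Gamma prior is conjugate for the Poisson rate, so λ | data ~ Gamma(34+111, 10+36) = Gamma(145, 46).
Posterior variance = α'/β'² = 145/2116.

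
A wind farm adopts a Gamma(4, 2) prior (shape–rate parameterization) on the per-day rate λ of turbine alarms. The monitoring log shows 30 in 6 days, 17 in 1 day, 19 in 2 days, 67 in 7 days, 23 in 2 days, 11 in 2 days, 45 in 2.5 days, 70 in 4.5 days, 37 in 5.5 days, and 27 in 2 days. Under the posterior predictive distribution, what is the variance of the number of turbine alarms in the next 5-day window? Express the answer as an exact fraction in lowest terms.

290500/5329

Total count: 30 + 17 + 19 + 67 + 23 + 11 + 45 + 70 + 37 + 27 = 346.
Total exposure: 6 + 1 + 2 + 7 + 2 + 2 + 2.5 + 4.5 + 5.5 + 2 = 34.5 days.
The Gamma prior is conjugate for the Poisson rate, so λ | data ~ Gamma(4+346, 2+34.5) = Gamma(350, 73/2).
The posterior predictive for a window of length T is Negative Binomial with variance T·α'·(β'+T)/β'² = 5·350·(83/2)/(5329/4) = 290500/5329.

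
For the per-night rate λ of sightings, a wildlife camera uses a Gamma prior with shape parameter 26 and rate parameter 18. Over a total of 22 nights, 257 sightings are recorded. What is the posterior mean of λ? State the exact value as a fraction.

Total count 257 over total exposure 22 nights.
By Gamma–Poisson conjugacy, the posterior is Gamma(α + Σx, β + Σt) = Gamma(26 + 257, 18 + 22) = Gamma(283, 40).
Posterior mean = α'/β' = 283/40.

283/40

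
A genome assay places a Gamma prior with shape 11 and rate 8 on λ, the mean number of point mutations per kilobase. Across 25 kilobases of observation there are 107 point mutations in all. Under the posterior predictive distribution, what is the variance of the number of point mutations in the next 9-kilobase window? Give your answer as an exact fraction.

Total count 107 over total exposure 25 kilobases.
Gamma(α, β) with Poisson data over total exposure Σt gives posterior Gamma(α+Σx, β+Σt) = Gamma(118, 33).
The posterior predictive for a window of length T is Negative Binomial with variance T·α'·(β'+T)/β'² = 9·118·42/1089 = 4956/121.

4956/121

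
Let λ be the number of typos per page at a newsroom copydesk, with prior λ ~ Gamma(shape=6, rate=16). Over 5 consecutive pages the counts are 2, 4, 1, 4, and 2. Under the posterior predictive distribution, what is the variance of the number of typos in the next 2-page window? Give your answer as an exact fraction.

874/441

Total count: 2 + 4 + 1 + 4 + 2 = 13.
Total exposure: 5 pages.
Posterior: α' = 6 + 13 = 19, β' = 16 + 5 = 21.
The posterior predictive for a window of length T is Negative Binomial with variance T·α'·(β'+T)/β'² = 2·19·23/441 = 874/441.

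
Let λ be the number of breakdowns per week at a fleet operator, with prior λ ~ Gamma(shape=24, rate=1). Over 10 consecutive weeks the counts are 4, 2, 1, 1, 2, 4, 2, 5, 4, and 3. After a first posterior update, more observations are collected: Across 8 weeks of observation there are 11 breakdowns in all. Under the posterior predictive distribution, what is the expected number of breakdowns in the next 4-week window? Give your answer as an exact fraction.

252/19

Total count: 4 + 2 + 1 + 1 + 2 + 4 + 2 + 5 + 4 + 3 = 28.
Total exposure: 10 weeks.
After the first batch: Gamma(24 + 28, 1 + 10) = Gamma(52, 11).
Total count 11 over total exposure 8 weeks.
After the second batch: Gamma(52 + 11, 11 + 8) = Gamma(63, 19).
Predictive mean over a 4-week window = T·E[λ|data] = 4·63/19 = 252/19.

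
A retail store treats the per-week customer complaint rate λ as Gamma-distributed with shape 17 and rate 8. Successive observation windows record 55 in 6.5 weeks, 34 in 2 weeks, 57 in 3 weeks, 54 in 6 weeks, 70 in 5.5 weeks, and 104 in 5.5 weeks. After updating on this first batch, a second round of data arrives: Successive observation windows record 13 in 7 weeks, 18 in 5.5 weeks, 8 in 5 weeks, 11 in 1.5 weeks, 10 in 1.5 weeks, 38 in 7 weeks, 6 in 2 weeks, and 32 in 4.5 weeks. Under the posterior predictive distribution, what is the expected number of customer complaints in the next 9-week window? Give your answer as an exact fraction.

3162/47

Total count: 55 + 34 + 57 + 54 + 70 + 104 = 374.
Total exposure: 6.5 + 2 + 3 + 6 + 5.5 + 5.5 = 28.5 weeks.
After the first batch: Gamma(17 + 374, 8 + 28.5) = Gamma(391, 73/2).
Total count: 13 + 18 + 8 + 11 + 10 + 38 + 6 + 32 = 136.
Total exposure: 7 + 5.5 + 5 + 1.5 + 1.5 + 7 + 2 + 4.5 = 34 weeks.
After the second batch: Gamma(391 + 136, 73/2 + 34) = Gamma(527, 141/2).
Predictive mean over a 9-week window = T·E[λ|data] = 9·527/(141/2) = 3162/47.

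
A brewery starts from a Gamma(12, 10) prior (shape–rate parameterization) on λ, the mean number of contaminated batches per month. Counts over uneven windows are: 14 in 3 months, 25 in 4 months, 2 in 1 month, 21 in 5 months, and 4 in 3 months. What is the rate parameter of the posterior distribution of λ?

26

Total count: 14 + 25 + 2 + 21 + 4 = 66.
Total exposure: 3 + 4 + 1 + 5 + 3 = 16 months.
Posterior: α' = 12 + 66 = 78, β' = 10 + 16 = 26.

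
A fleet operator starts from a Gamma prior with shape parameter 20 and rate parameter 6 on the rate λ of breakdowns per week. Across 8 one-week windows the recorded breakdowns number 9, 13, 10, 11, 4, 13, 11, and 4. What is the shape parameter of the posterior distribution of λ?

Total count: 9 + 13 + 10 + 11 + 4 + 13 + 11 + 4 = 75.
Total exposure: 8 weeks.
The Gamma prior is conjugate for the Poisson rate, so λ | data ~ Gamma(20+75, 6+8) = Gamma(95, 14).

95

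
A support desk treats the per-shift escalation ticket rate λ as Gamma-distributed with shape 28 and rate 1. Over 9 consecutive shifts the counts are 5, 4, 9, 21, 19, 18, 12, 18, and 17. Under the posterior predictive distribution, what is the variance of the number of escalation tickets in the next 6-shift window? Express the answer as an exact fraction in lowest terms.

3624/25

Total count: 5 + 4 + 9 + 21 + 19 + 18 + 12 + 18 + 17 = 123.
Total exposure: 9 shifts.
By Gamma–Poisson conjugacy, the posterior is Gamma(α + Σx, β + Σt) = Gamma(28 + 123, 1 + 9) = Gamma(151, 10).
The posterior predictive for a window of length T is Negative Binomial with variance T·α'·(β'+T)/β'² = 6·151·16/100 = 3624/25.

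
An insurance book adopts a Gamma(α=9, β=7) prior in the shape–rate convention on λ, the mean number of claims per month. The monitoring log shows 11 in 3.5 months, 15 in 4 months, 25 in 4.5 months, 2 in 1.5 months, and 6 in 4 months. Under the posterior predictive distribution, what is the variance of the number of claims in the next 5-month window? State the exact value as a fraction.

40120/2401

Total count: 11 + 15 + 25 + 2 + 6 = 59.
Total exposure: 3.5 + 4 + 4.5 + 1.5 + 4 = 17.5 months.
The Gamma prior is conjugate for the Poisson rate, so λ | data ~ Gamma(9+59, 7+17.5) = Gamma(68, 49/2).
The posterior predictive for a window of length T is Negative Binomial with variance T·α'·(β'+T)/β'² = 5·68·(59/2)/(2401/4) = 40120/2401.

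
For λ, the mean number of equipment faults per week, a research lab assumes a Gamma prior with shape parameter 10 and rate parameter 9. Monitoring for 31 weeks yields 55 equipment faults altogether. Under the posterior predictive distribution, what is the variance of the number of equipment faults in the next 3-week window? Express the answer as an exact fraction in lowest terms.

1677/320

Total count 55 over total exposure 31 weeks.
By Gamma–Poisson conjugacy, the posterior is Gamma(α + Σx, β + Σt) = Gamma(10 + 55, 9 + 31) = Gamma(65, 40).
The posterior predictive for a window of length T is Negative Binomial with variance T·α'·(β'+T)/β'² = 3·65·43/1600 = 1677/320.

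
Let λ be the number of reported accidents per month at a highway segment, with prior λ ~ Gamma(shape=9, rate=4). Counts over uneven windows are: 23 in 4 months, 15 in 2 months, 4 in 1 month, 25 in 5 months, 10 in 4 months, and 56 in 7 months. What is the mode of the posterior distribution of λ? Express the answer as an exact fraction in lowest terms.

Total count: 23 + 15 + 4 + 25 + 10 + 56 = 133.
Total exposure: 4 + 2 + 1 + 5 + 4 + 7 = 23 months.
The Gamma prior is conjugate for the Poisson rate, so λ | data ~ Gamma(9+133, 4+23) = Gamma(142, 27).
Posterior mode = (α'−1)/β' = 141/27 = 47/9.

47/9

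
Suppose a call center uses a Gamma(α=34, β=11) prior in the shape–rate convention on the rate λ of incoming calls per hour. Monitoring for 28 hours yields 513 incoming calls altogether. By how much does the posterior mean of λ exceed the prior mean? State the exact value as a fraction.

Total count 513 over total exposure 28 hours.
Posterior: α' = 34 + 513 = 547, β' = 11 + 28 = 39.
Posterior mean = 547/39 = 547/39; prior mean = 34/11 = 34/11. Difference = 547/39 − 34/11 = 4691/429.

4691/429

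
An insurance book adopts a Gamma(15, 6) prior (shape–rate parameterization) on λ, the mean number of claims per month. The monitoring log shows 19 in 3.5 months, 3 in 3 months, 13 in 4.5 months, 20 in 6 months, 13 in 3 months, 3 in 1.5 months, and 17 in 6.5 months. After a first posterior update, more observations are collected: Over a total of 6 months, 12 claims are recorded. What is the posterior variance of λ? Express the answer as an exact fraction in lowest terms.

23/320

Total count: 19 + 3 + 13 + 20 + 13 + 3 + 17 = 88.
Total exposure: 3.5 + 3 + 4.5 + 6 + 3 + 1.5 + 6.5 = 28 months.
After the first batch: Gamma(15 + 88, 6 + 28) = Gamma(103, 34).
Total count 12 over total exposure 6 months.
After the second batch: Gamma(103 + 12, 34 + 6) = Gamma(115, 40).
Posterior variance = α'/β'² = 115/1600 = 23/320.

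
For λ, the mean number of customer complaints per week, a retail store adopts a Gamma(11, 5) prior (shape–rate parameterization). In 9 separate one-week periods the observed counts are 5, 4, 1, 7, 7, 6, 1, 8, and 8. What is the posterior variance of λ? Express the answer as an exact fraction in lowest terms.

29/98

Total count: 5 + 4 + 1 + 7 + 7 + 6 + 1 + 8 + 8 = 47.
Total exposure: 9 weeks.
Gamma(α, β) with Poisson data over total exposure Σt gives posterior Gamma(α+Σx, β+Σt) = Gamma(58, 14).
Posterior variance = α'/β'² = 58/196 = 29/98.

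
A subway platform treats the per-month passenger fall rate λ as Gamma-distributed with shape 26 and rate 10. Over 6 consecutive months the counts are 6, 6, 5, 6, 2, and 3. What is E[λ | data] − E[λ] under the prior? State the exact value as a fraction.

31/40

Total count: 6 + 6 + 5 + 6 + 2 + 3 = 28.
Total exposure: 6 months.
Gamma(α, β) with Poisson data over total exposure Σt gives posterior Gamma(α+Σx, β+Σt) = Gamma(54, 16).
Posterior mean = 54/16 = 27/8; prior mean = 26/10 = 13/5. Difference = 27/8 − 13/5 = 31/40.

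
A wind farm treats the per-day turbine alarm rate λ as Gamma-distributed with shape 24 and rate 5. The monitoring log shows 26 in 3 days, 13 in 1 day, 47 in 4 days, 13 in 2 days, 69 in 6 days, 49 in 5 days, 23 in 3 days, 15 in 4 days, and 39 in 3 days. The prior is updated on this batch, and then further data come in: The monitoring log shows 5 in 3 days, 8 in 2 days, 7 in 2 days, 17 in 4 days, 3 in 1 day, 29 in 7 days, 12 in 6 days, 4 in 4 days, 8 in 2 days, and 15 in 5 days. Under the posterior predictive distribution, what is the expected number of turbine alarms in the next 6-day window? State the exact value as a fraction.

Total count: 26 + 13 + 47 + 13 + 69 + 49 + 23 + 15 + 39 = 294.
Total exposure: 3 + 1 + 4 + 2 + 6 + 5 + 3 + 4 + 3 = 31 days.
After the first batch: Gamma(24 + 294, 5 + 31) = Gamma(318, 36).
Total count: 5 + 8 + 7 + 17 + 3 + 29 + 12 + 4 + 8 + 15 = 108.
Total exposure: 3 + 2 + 2 + 4 + 1 + 7 + 6 + 4 + 2 + 5 = 36 days.
After the second batch: Gamma(318 + 108, 36 + 36) = Gamma(426, 72).
Predictive mean over a 6-day window = T·E[λ|data] = 6·426/72 = 71/2.

71/2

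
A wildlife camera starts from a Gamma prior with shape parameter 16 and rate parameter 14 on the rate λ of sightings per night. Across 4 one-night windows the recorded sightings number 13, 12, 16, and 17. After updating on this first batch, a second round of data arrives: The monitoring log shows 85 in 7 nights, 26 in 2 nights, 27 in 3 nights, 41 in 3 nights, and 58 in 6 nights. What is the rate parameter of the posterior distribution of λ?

39

Total count: 13 + 12 + 16 + 17 = 58.
Total exposure: 4 nights.
After the first batch: Gamma(16 + 58, 14 + 4) = Gamma(74, 18).
Total count: 85 + 26 + 27 + 41 + 58 = 237.
Total exposure: 7 + 2 + 3 + 3 + 6 = 21 nights.
After the second batch: Gamma(74 + 237, 18 + 21) = Gamma(311, 39).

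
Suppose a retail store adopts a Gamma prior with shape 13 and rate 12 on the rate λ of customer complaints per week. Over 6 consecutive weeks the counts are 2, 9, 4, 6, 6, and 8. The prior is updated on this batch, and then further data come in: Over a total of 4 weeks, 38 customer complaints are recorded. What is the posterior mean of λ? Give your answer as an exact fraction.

Total count: 2 + 9 + 4 + 6 + 6 + 8 = 35.
Total exposure: 6 weeks.
After the first batch: Gamma(13 + 35, 12 + 6) = Gamma(48, 18).
Total count 38 over total exposure 4 weeks.
After the second batch: Gamma(48 + 38, 18 + 4) = Gamma(86, 22).
Posterior mean = α'/β' = 86/22 = 43/11.

43/11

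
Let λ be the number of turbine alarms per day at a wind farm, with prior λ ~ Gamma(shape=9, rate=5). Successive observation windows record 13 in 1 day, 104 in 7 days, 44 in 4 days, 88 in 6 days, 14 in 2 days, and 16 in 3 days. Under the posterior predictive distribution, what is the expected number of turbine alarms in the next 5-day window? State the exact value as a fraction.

360/7

Total count: 13 + 104 + 44 + 88 + 14 + 16 = 279.
Total exposure: 1 + 7 + 4 + 6 + 2 + 3 = 23 days.
Posterior: α' = 9 + 279 = 288, β' = 5 + 23 = 28.
Predictive mean over a 5-day window = T·E[λ|data] = 5·288/28 = 360/7.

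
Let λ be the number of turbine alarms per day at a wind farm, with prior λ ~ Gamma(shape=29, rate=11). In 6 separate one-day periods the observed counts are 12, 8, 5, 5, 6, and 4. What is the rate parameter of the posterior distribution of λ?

17

Total count: 12 + 8 + 5 + 5 + 6 + 4 = 40.
Total exposure: 6 days.
By Gamma–Poisson conjugacy, the posterior is Gamma(α + Σx, β + Σt) = Gamma(29 + 40, 11 + 6) = Gamma(69, 17).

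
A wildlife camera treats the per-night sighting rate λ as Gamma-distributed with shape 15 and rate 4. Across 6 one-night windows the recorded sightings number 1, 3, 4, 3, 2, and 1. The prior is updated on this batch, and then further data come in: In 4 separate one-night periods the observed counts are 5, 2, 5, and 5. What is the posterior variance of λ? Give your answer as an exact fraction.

Total count: 1 + 3 + 4 + 3 + 2 + 1 = 14.
Total exposure: 6 nights.
After the first batch: Gamma(15 + 14, 4 + 6) = Gamma(29, 10).
Total count: 5 + 2 + 5 + 5 = 17.
Total exposure: 4 nights.
After the second batch: Gamma(29 + 17, 10 + 4) = Gamma(46, 14).
Posterior variance = α'/β'² = 46/196 = 23/98.

23/98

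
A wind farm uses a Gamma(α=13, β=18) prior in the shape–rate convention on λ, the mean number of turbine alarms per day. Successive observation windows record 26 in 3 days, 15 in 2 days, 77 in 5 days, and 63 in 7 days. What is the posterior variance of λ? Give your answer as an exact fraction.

Total count: 26 + 15 + 77 + 63 = 181.
Total exposure: 3 + 2 + 5 + 7 = 17 days.
Gamma(α, β) with Poisson data over total exposure Σt gives posterior Gamma(α+Σx, β+Σt) = Gamma(194, 35).
Posterior variance = α'/β'² = 194/1225.

194/1225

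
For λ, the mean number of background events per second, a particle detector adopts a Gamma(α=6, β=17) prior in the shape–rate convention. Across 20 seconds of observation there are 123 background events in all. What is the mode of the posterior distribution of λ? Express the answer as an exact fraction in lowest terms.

Total count 123 over total exposure 20 seconds.
By Gamma–Poisson conjugacy, the posterior is Gamma(α + Σx, β + Σt) = Gamma(6 + 123, 17 + 20) = Gamma(129, 37).
Posterior mode = (α'−1)/β' = 128/37.

128/37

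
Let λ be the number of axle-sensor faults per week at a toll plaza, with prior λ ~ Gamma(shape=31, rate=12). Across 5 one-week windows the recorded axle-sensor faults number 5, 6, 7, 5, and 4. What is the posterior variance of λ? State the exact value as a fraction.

Total count: 5 + 6 + 7 + 5 + 4 = 27.
Total exposure: 5 weeks.
Gamma(α, β) with Poisson data over total exposure Σt gives posterior Gamma(α+Σx, β+Σt) = Gamma(58, 17).
Posterior variance = α'/β'² = 58/289.

58/289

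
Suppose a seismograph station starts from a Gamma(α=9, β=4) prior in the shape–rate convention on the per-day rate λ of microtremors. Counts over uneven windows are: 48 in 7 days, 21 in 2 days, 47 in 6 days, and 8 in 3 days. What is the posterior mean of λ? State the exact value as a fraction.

Total count: 48 + 21 + 47 + 8 = 124.
Total exposure: 7 + 2 + 6 + 3 = 18 days.
Conjugate update: add total count to the shape and total exposure to the rate, giving Gamma(133, 22).
Posterior mean = α'/β' = 133/22.

133/22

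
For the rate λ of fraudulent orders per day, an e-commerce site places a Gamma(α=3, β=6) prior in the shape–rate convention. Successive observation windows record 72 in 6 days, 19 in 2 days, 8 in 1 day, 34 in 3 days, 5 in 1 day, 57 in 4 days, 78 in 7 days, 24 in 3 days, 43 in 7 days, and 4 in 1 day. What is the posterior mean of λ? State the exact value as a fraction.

347/41

Total count: 72 + 19 + 8 + 34 + 5 + 57 + 78 + 24 + 43 + 4 = 344.
Total exposure: 6 + 2 + 1 + 3 + 1 + 4 + 7 + 3 + 7 + 1 = 35 days.
By Gamma–Poisson conjugacy, the posterior is Gamma(α + Σx, β + Σt) = Gamma(3 + 344, 6 + 35) = Gamma(347, 41).
Posterior mean = α'/β' = 347/41.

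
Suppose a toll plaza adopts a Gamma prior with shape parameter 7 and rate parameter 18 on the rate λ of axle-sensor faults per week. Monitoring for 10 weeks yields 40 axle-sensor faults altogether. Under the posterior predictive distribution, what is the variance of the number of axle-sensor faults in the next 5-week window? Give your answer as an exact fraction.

Total count 40 over total exposure 10 weeks.
By Gamma–Poisson conjugacy, the posterior is Gamma(α + Σx, β + Σt) = Gamma(7 + 40, 18 + 10) = Gamma(47, 28).
The posterior predictive for a window of length T is Negative Binomial with variance T·α'·(β'+T)/β'² = 5·47·33/784 = 7755/784.

7755/784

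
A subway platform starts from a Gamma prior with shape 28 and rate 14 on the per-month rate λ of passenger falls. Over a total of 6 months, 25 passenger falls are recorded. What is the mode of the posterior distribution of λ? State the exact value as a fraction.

Total count 25 over total exposure 6 months.
Posterior: α' = 28 + 25 = 53, β' = 14 + 6 = 20.
Posterior mode = (α'−1)/β' = 52/20 = 13/5.

13/5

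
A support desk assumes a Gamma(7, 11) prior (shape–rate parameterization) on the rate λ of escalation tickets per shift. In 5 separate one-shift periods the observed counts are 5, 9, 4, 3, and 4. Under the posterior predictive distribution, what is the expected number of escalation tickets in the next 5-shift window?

10

Total count: 5 + 9 + 4 + 3 + 4 = 25.
Total exposure: 5 shifts.
Posterior: α' = 7 + 25 = 32, β' = 11 + 5 = 16.
Predictive mean over a 5-shift window = T·E[λ|data] = 5·32/16 = 10.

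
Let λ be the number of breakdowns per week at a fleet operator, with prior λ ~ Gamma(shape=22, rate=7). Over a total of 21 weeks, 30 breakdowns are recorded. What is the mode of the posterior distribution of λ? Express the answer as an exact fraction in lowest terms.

Total count 30 over total exposure 21 weeks.
The Gamma prior is conjugate for the Poisson rate, so λ | data ~ Gamma(22+30, 7+21) = Gamma(52, 28).
Posterior mode = (α'−1)/β' = 51/28.

51/28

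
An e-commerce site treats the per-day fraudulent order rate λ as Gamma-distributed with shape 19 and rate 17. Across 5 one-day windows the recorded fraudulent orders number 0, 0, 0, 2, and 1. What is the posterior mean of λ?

Total count: 0 + 0 + 0 + 2 + 1 = 3.
Total exposure: 5 days.
Posterior: α' = 19 + 3 = 22, β' = 17 + 5 = 22.
Posterior mean = α'/β' = 22/22 = 1.

1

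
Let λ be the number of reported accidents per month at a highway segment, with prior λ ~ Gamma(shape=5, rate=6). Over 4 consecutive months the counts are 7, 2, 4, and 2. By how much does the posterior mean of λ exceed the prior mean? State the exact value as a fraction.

7/6

Total count: 7 + 2 + 4 + 2 = 15.
Total exposure: 4 months.
The Gamma prior is conjugate for the Poisson rate, so λ | data ~ Gamma(5+15, 6+4) = Gamma(20, 10).
Posterior mean = 20/10 = 2; prior mean = 5/6 = 5/6. Difference = 2 − 5/6 = 7/6.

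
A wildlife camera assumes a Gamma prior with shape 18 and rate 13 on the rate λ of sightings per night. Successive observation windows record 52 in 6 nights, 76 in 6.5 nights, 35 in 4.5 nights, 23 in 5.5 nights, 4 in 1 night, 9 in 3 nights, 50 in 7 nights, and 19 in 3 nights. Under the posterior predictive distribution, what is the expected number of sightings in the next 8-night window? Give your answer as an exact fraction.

416/9

Total count: 52 + 76 + 35 + 23 + 4 + 9 + 50 + 19 = 268.
Total exposure: 6 + 6.5 + 4.5 + 5.5 + 1 + 3 + 7 + 3 = 36.5 nights.
Conjugate update: add total count to the shape and total exposure to the rate, giving Gamma(286, 99/2).
Predictive mean over an 8-night window = T·E[λ|data] = 8·286/(99/2) = 416/9.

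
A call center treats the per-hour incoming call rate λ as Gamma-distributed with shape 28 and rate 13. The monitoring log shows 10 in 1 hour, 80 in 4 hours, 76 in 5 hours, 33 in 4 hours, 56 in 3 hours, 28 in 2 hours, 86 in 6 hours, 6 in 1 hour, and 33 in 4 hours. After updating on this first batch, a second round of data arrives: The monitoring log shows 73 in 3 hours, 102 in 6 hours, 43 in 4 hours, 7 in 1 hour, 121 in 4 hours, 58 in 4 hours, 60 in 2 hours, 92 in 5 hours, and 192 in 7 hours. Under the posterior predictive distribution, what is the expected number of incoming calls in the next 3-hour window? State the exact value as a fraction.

3552/79

Total count: 10 + 80 + 76 + 33 + 56 + 28 + 86 + 6 + 33 = 408.
Total exposure: 1 + 4 + 5 + 4 + 3 + 2 + 6 + 1 + 4 = 30 hours.
After the first batch: Gamma(28 + 408, 13 + 30) = Gamma(436, 43).
Total count: 73 + 102 + 43 + 7 + 121 + 58 + 60 + 92 + 192 = 748.
Total exposure: 3 + 6 + 4 + 1 + 4 + 4 + 2 + 5 + 7 = 36 hours.
After the second batch: Gamma(436 + 748, 43 + 36) = Gamma(1184, 79).
Predictive mean over a 3-hour window = T·E[λ|data] = 3·1184/79 = 3552/79.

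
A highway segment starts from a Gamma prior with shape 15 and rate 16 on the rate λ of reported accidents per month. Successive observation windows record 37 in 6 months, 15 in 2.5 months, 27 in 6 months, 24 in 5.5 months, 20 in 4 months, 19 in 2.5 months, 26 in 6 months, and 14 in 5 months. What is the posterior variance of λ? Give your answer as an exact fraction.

Total count: 37 + 15 + 27 + 24 + 20 + 19 + 26 + 14 = 182.
Total exposure: 6 + 2.5 + 6 + 5.5 + 4 + 2.5 + 6 + 5 = 37.5 months.
By Gamma–Poisson conjugacy, the posterior is Gamma(α + Σx, β + Σt) = Gamma(15 + 182, 16 + 37.5) = Gamma(197, 107/2).
Posterior variance = α'/β'² = 197/(11449/4) = 788/11449.

788/11449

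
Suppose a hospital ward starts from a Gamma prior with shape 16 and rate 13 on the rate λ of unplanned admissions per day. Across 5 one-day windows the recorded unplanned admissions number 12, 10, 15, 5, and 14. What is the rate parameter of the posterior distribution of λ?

18

Total count: 12 + 10 + 15 + 5 + 14 = 56.
Total exposure: 5 days.
The Gamma prior is conjugate for the Poisson rate, so λ | data ~ Gamma(16+56, 13+5) = Gamma(72, 18).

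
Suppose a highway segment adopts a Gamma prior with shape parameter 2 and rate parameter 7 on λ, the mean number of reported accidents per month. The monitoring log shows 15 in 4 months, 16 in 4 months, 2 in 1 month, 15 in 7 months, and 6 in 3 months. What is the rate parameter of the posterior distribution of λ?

26

Total count: 15 + 16 + 2 + 15 + 6 = 54.
Total exposure: 4 + 4 + 1 + 7 + 3 = 19 months.
Conjugate update: add total count to the shape and total exposure to the rate, giving Gamma(56, 26).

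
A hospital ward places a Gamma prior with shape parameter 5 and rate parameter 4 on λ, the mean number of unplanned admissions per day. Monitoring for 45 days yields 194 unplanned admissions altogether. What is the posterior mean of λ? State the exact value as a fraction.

199/49

Total count 194 over total exposure 45 days.
Posterior: α' = 5 + 194 = 199, β' = 4 + 45 = 49.
Posterior mean = α'/β' = 199/49.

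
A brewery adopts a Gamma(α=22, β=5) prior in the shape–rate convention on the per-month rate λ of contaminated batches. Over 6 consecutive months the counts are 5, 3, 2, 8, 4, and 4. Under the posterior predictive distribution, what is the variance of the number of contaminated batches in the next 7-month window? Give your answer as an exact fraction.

Total count: 5 + 3 + 2 + 8 + 4 + 4 = 26.
Total exposure: 6 months.
Gamma(α, β) with Poisson data over total exposure Σt gives posterior Gamma(α+Σx, β+Σt) = Gamma(48, 11).
The posterior predictive for a window of length T is Negative Binomial with variance T·α'·(β'+T)/β'² = 7·48·18/121 = 6048/121.

6048/121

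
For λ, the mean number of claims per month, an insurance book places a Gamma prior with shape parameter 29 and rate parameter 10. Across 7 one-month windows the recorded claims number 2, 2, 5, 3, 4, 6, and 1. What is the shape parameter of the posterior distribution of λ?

52

Total count: 2 + 2 + 5 + 3 + 4 + 6 + 1 = 23.
Total exposure: 7 months.
By Gamma–Poisson conjugacy, the posterior is Gamma(α + Σx, β + Σt) = Gamma(29 + 23, 10 + 7) = Gamma(52, 17).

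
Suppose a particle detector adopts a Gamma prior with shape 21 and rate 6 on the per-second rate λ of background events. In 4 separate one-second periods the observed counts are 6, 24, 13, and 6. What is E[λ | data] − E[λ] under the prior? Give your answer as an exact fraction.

7/2

Total count: 6 + 24 + 13 + 6 = 49.
Total exposure: 4 seconds.
Gamma(α, β) with Poisson data over total exposure Σt gives posterior Gamma(α+Σx, β+Σt) = Gamma(70, 10).
Posterior mean = 70/10 = 7; prior mean = 21/6 = 7/2. Difference = 7 − 7/2 = 7/2.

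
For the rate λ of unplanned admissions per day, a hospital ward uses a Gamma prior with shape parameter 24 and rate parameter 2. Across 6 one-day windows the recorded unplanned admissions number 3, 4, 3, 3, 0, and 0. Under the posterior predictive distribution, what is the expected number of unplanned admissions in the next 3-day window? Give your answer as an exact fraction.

Total count: 3 + 4 + 3 + 3 + 0 + 0 = 13.
Total exposure: 6 days.
Posterior: α' = 24 + 13 = 37, β' = 2 + 6 = 8.
Predictive mean over a 3-day window = T·E[λ|data] = 3·37/8 = 111/8.

111/8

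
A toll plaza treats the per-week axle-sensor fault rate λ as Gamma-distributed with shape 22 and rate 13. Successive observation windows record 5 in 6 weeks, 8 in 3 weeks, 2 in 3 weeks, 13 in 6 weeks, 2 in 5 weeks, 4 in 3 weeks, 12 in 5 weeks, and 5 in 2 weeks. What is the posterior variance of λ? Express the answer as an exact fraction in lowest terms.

Total count: 5 + 8 + 2 + 13 + 2 + 4 + 12 + 5 = 51.
Total exposure: 6 + 3 + 3 + 6 + 5 + 3 + 5 + 2 = 33 weeks.
Gamma(α, β) with Poisson data over total exposure Σt gives posterior Gamma(α+Σx, β+Σt) = Gamma(73, 46).
Posterior variance = α'/β'² = 73/2116.

73/2116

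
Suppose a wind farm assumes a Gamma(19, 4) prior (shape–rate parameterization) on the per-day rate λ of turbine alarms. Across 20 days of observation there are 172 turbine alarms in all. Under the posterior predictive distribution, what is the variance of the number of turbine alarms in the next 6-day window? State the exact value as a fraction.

955/16

Total count 172 over total exposure 20 days.
Posterior: α' = 19 + 172 = 191, β' = 4 + 20 = 24.
The posterior predictive for a window of length T is Negative Binomial with variance T·α'·(β'+T)/β'² = 6·191·30/576 = 955/16.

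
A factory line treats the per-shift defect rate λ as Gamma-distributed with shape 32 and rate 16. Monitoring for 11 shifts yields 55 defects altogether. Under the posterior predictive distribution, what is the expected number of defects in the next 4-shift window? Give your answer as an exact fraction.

Total count 55 over total exposure 11 shifts.
Conjugate update: add total count to the shape and total exposure to the rate, giving Gamma(87, 27).
Predictive mean over a 4-shift window = T·E[λ|data] = 4·87/27 = 116/9.

116/9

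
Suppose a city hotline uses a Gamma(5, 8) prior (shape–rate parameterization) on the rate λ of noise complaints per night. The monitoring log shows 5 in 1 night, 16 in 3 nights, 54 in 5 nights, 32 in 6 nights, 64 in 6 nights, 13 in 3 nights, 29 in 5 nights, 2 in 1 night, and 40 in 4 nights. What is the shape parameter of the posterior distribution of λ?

Total count: 5 + 16 + 54 + 32 + 64 + 13 + 29 + 2 + 40 = 255.
Total exposure: 1 + 3 + 5 + 6 + 6 + 3 + 5 + 1 + 4 = 34 nights.
The Gamma prior is conjugate for the Poisson rate, so λ | data ~ Gamma(5+255, 8+34) = Gamma(260, 42).

260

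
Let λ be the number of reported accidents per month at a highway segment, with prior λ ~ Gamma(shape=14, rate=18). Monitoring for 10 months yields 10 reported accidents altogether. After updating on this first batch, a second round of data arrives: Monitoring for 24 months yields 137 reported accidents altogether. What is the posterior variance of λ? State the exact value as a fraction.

161/2704

Total count 10 over total exposure 10 months.
After the first batch: Gamma(14 + 10, 18 + 10) = Gamma(24, 28).
Total count 137 over total exposure 24 months.
After the second batch: Gamma(24 + 137, 28 + 24) = Gamma(161, 52).
Posterior variance = α'/β'² = 161/2704.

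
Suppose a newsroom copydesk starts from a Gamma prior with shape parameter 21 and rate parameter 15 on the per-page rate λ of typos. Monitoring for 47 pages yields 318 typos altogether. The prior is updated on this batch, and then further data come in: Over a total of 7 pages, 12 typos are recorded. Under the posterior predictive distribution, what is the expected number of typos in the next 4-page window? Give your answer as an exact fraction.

468/23

Total count 318 over total exposure 47 pages.
After the first batch: Gamma(21 + 318, 15 + 47) = Gamma(339, 62).
Total count 12 over total exposure 7 pages.
After the second batch: Gamma(339 + 12, 62 + 7) = Gamma(351, 69).
Predictive mean over a 4-page window = T·E[λ|data] = 4·351/69 = 468/23.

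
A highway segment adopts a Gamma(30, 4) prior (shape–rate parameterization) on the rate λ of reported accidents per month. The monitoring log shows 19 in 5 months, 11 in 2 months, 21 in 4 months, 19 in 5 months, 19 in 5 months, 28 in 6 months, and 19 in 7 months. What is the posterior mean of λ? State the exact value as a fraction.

Total count: 19 + 11 + 21 + 19 + 19 + 28 + 19 = 136.
Total exposure: 5 + 2 + 4 + 5 + 5 + 6 + 7 = 34 months.
By Gamma–Poisson conjugacy, the posterior is Gamma(α + Σx, β + Σt) = Gamma(30 + 136, 4 + 34) = Gamma(166, 38).
Posterior mean = α'/β' = 166/38 = 83/19.

83/19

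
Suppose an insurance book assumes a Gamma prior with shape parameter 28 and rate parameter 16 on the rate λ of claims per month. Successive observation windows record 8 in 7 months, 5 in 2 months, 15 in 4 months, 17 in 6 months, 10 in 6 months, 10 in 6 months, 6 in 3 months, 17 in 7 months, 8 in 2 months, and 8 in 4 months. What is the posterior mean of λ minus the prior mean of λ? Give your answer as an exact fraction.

Total count: 8 + 5 + 15 + 17 + 10 + 10 + 6 + 17 + 8 + 8 = 104.
Total exposure: 7 + 2 + 4 + 6 + 6 + 6 + 3 + 7 + 2 + 4 = 47 months.
By Gamma–Poisson conjugacy, the posterior is Gamma(α + Σx, β + Σt) = Gamma(28 + 104, 16 + 47) = Gamma(132, 63).
Posterior mean = 132/63 = 44/21; prior mean = 28/16 = 7/4. Difference = 44/21 − 7/4 = 29/84.

29/84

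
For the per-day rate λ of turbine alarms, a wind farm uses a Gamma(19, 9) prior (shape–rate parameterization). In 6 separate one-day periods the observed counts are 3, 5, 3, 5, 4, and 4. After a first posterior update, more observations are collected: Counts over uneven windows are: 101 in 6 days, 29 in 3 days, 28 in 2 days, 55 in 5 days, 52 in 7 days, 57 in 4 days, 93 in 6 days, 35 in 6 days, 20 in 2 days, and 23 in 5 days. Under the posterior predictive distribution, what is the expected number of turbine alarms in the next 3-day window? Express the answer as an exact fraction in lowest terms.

1608/61

Total count: 3 + 5 + 3 + 5 + 4 + 4 = 24.
Total exposure: 6 days.
After the first batch: Gamma(19 + 24, 9 + 6) = Gamma(43, 15).
Total count: 101 + 29 + 28 + 55 + 52 + 57 + 93 + 35 + 20 + 23 = 493.
Total exposure: 6 + 3 + 2 + 5 + 7 + 4 + 6 + 6 + 2 + 5 = 46 days.
After the second batch: Gamma(43 + 493, 15 + 46) = Gamma(536, 61).
Predictive mean over a 3-day window = T·E[λ|data] = 3·536/61 = 1608/61.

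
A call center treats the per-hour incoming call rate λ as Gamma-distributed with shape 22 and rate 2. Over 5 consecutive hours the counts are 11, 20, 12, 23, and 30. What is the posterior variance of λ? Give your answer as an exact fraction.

118/49

Total count: 11 + 20 + 12 + 23 + 30 = 96.
Total exposure: 5 hours.
By Gamma–Poisson conjugacy, the posterior is Gamma(α + Σx, β + Σt) = Gamma(22 + 96, 2 + 5) = Gamma(118, 7).
Posterior variance = α'/β'² = 118/49.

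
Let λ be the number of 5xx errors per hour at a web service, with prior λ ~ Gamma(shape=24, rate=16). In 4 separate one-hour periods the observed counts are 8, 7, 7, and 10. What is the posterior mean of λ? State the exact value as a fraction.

14/5

Total count: 8 + 7 + 7 + 10 = 32.
Total exposure: 4 hours.
By Gamma–Poisson conjugacy, the posterior is Gamma(α + Σx, β + Σt) = Gamma(24 + 32, 16 + 4) = Gamma(56, 20).
Posterior mean = α'/β' = 56/20 = 14/5.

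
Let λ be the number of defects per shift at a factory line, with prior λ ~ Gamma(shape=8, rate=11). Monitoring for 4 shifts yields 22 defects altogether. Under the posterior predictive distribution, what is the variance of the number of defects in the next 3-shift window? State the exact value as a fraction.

Total count 22 over total exposure 4 shifts.
Posterior: α' = 8 + 22 = 30, β' = 11 + 4 = 15.
The posterior predictive for a window of length T is Negative Binomial with variance T·α'·(β'+T)/β'² = 3·30·18/225 = 36/5.

36/5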